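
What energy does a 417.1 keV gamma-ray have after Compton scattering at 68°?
276.1385 keV

First convert energy to wavelength:
λ = hc/E, with hc ≈ 1239.842 keV·pm (i.e. 1239.842 eV·nm)

For E = 417.1 keV = 417100 eV:
λ = 1239.842 keV·pm / 417.1 keV
λ = 2.9725 pm

Calculate the Compton shift:
Δλ = λ_C(1 - cos(68°)) = 2.4263 × 0.6254
Δλ = 1.5174 pm

Final wavelength:
λ' = 2.9725 + 1.5174 = 4.4899 pm

Final energy:
E' = hc/λ' = 1239.842 / 4.4899 = 276.1385 keV

(Intermediate values are shown rounded; full precision is carried through to the final answer.)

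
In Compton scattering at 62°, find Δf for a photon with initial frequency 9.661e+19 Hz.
2.833e+19 Hz (decrease)

Convert frequency to wavelength (c = 299792458 m/s):
λ₀ = c/f₀ = 299792458/9.661e+19 = 3.1031204e-12 m = 3.1031 pm

Calculate Compton shift:
Δλ = λ_C(1 - cos(62°)) = 1.2872 pm

Final wavelength:
λ' = λ₀ + Δλ = 3.1031 + 1.2872 = 4.3903 pm

Final frequency:
f' = c/λ' = 299792458/4.3903469e-12 = 6.8284457e+19 Hz

Frequency shift (decrease):
Δf = f₀ - f' = 9.661e+19 - 6.8284457e+19 = 2.833e+19 Hz

(Intermediate values are shown rounded; full precision is carried through to the final answer.)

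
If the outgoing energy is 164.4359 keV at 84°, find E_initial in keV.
231.0001 keV

Convert final energy to wavelength (hc ≈ 1239.842 keV·pm):
λ' = hc/E' = 1239.842 / 164.4359 = 7.5400 pm

Calculate the Compton shift:
Δλ = λ_C(1 - cos(84°))
Δλ = 2.4263 × (1 - cos(84°))
Δλ = 2.1727 pm

Initial wavelength:
λ = λ' - Δλ = 7.5400 - 2.1727 = 5.3673 pm

Initial energy:
E = hc/λ = 1239.842 / 5.3673 = 231.0001 keV

(Intermediate values are shown rounded; full precision is carried through to the final answer.)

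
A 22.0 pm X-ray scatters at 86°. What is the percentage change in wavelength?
10.2594%

Calculate the Compton shift:
Δλ = λ_C(1 - cos(86°))
Δλ = 2.4263 × (1 - cos(86°))
Δλ = 2.4263 × 0.9302
Δλ = 2.2571 pm

Percentage change:
(Δλ/λ₀) × 100 = (2.2571/22.0) × 100
= 10.2594%

(Intermediate values are shown rounded; full precision is carried through to the final answer.)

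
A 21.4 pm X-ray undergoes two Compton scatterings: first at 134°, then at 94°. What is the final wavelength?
28.1073 pm

Apply Compton shift twice:

First scattering at θ₁ = 134°:
Δλ₁ = λ_C(1 - cos(134°))
Δλ₁ = 2.4263 × 1.6947
Δλ₁ = 4.1118 pm

After first scattering:
λ₁ = 21.4 + 4.1118 = 25.5118 pm

Second scattering at θ₂ = 94°:
Δλ₂ = λ_C(1 - cos(94°))
Δλ₂ = 2.4263 × 1.0698
Δλ₂ = 2.5956 pm

Final wavelength:
λ₂ = 25.5118 + 2.5956 = 28.1073 pm

Total shift: Δλ_total = 4.1118 + 2.5956 = 6.7073 pm

(Intermediate values are shown rounded; full precision is carried through to the final answer.)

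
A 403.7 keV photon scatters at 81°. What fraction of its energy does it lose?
0.3999 (or 39.99%)

Calculate initial and final photon energies:

Initial: E₀ = 403.7 keV → λ₀ = 3.0712 pm
Compton shift: Δλ = 2.0468 pm
Final wavelength: λ' = 5.1179 pm
Final energy: E' = 242.2537 keV

Fractional energy loss:
(E₀ - E')/E₀ = (403.7000 - 242.2537)/403.7000
= 161.4463/403.7000
= 0.3999
= 39.99%

(Intermediate values are shown rounded; full precision is carried through to the final answer.)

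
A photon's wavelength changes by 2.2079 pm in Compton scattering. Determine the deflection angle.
84.84°

From the Compton formula Δλ = λ_C(1 - cos θ), we can solve for θ:

cos θ = 1 - Δλ/λ_C

Given:
- Δλ = 2.2079 pm
- λ_C = h/(m_e·c) ≈ 2.42631024 pm

cos θ = 1 - 2.2079/2.42631024
cos θ = 1 - 0.909983
cos θ = 0.090017

θ = arccos(0.090017)
θ = 84.84°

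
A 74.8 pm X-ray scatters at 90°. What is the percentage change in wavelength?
3.2437%

Calculate the Compton shift:
Δλ = λ_C(1 - cos(90°))
Δλ = 2.4263 × (1 - cos(90°))
Δλ = 2.4263 × 1.0000
Δλ = 2.4263 pm

Percentage change:
(Δλ/λ₀) × 100 = (2.4263/74.8) × 100
= 3.2437%

(Intermediate values are shown rounded; full precision is carried through to the final answer.)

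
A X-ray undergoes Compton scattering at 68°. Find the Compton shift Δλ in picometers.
1.5174 pm

Using the Compton scattering formula:
Δλ = λ_C(1 - cos θ)

where λ_C = h/(m_e·c) ≈ 2.4263 pm is the Compton wavelength of an electron.

For θ = 68°:
cos(68°) = 0.3746
1 - cos(68°) = 0.6254

Δλ = 2.4263 × 0.6254
Δλ = 1.5174 pm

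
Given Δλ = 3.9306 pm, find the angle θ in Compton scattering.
128.32°

From the Compton formula Δλ = λ_C(1 - cos θ), we can solve for θ:

cos θ = 1 - Δλ/λ_C

Given:
- Δλ = 3.9306 pm
- λ_C = h/(m_e·c) ≈ 2.42631024 pm

cos θ = 1 - 3.9306/2.42631024
cos θ = 1 - 1.619991
cos θ = -0.619991

θ = arccos(-0.619991)
θ = 128.32°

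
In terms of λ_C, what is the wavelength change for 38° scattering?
0.2120 λ_C

The Compton shift formula is:
Δλ = λ_C(1 - cos θ)

Dividing both sides by λ_C:
Δλ/λ_C = 1 - cos θ

For θ = 38°:
Δλ/λ_C = 1 - cos(38°)
Δλ/λ_C = 1 - 0.7880
Δλ/λ_C = 0.2120

This means the shift is 0.2120 × λ_C = 0.5144 pm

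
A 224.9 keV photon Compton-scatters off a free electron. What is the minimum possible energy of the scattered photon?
119.6126 keV (at θ = 180°)

The scattered photon has minimum energy when its wavelength is maximum, i.e., when the Compton shift Δλ = λ_C(1 − cos θ) is maximum. This occurs at θ = 180° (backscattering), giving Δλ_max = 2λ_C = 4.8526 pm.

Initial wavelength: λ₀ = hc/E₀ = 5.5129 pm
Maximum final wavelength: λ'_max = λ₀ + 2λ_C = 5.5129 + 4.8526 = 10.3655 pm
Minimum final energy: E'_min = hc/λ'_max = 119.6126 keV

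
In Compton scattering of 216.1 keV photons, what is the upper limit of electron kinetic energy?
99.0230 keV

Maximum energy transfer occurs at θ = 180° (backscattering).

Initial photon: E₀ = 216.1 keV → λ₀ = 5.7374 pm

Maximum Compton shift (at 180°):
Δλ_max = 2λ_C = 2 × 2.4263 = 4.8526 pm

Final wavelength:
λ' = 5.7374 + 4.8526 = 10.5900 pm

Minimum photon energy (maximum energy to electron):
E'_min = hc/λ' = 117.0770 keV

Maximum electron kinetic energy:
K_max = E₀ - E'_min = 216.1000 - 117.0770 = 99.0230 keV

(Intermediate values are shown rounded; full precision is carried through to the final answer.)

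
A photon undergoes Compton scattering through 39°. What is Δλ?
0.5407 pm

Using the Compton scattering formula:
Δλ = λ_C(1 - cos θ)

where λ_C = h/(m_e·c) ≈ 2.4263 pm is the Compton wavelength of an electron.

For θ = 39°:
cos(39°) = 0.7771
1 - cos(39°) = 0.2229

Δλ = 2.4263 × 0.2229
Δλ = 0.5407 pm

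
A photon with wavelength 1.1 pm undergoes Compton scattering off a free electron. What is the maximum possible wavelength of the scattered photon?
5.9526 pm (at θ = 180°)

The Compton shift is Δλ = λ_C(1 − cos θ).

Since cos θ ranges from −1 to 1, the factor (1 − cos θ) ranges from 0 to 2; the maximum shift occurs at θ = 180° (backscattering):
Δλ_max = 2λ_C = 2 × 2.4263 pm = 4.8526 pm

Maximum scattered wavelength:
λ'_max = λ₀ + Δλ_max = 1.1 + 4.8526 = 5.9526 pm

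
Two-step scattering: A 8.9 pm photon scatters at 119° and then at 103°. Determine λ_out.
15.4747 pm

Apply Compton shift twice:

First scattering at θ₁ = 119°:
Δλ₁ = λ_C(1 - cos(119°))
Δλ₁ = 2.4263 × 1.4848
Δλ₁ = 3.6026 pm

After first scattering:
λ₁ = 8.9 + 3.6026 = 12.5026 pm

Second scattering at θ₂ = 103°:
Δλ₂ = λ_C(1 - cos(103°))
Δλ₂ = 2.4263 × 1.2250
Δλ₂ = 2.9721 pm

Final wavelength:
λ₂ = 12.5026 + 2.9721 = 15.4747 pm

Total shift: Δλ_total = 3.6026 + 2.9721 = 6.5747 pm

(Intermediate values are shown rounded; full precision is carried through to the final answer.)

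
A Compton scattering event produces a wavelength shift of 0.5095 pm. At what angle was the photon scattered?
37.81°

From the Compton formula Δλ = λ_C(1 - cos θ), we can solve for θ:

cos θ = 1 - Δλ/λ_C

Given:
- Δλ = 0.5095 pm
- λ_C = h/(m_e·c) ≈ 2.42631024 pm

cos θ = 1 - 0.5095/2.42631024
cos θ = 1 - 0.209990
cos θ = 0.790010

θ = arccos(0.790010)
θ = 37.81°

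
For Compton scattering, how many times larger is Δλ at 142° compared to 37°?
142° produces the larger shift by a factor of 8.879

Calculate both shifts using Δλ = λ_C(1 - cos θ):

For θ₁ = 37°:
Δλ₁ = 2.4263 × (1 - cos(37°))
Δλ₁ = 2.4263 × 0.2014
Δλ₁ = 0.4886 pm

For θ₂ = 142°:
Δλ₂ = 2.4263 × (1 - cos(142°))
Δλ₂ = 2.4263 × 1.7880
Δλ₂ = 4.3383 pm

The 142° angle produces the larger shift.
Ratio: 4.3383/0.4886 = 8.879

(Intermediate values are shown rounded; full precision is carried through to the final answer.)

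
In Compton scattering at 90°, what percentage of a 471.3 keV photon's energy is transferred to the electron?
0.4798 (or 47.98%)

Calculate initial and final photon energies:

Initial: E₀ = 471.3 keV → λ₀ = 2.6307 pm
Compton shift: Δλ = 2.4263 pm
Final wavelength: λ' = 5.0570 pm
Final energy: E' = 245.1736 keV

Fractional energy loss:
(E₀ - E')/E₀ = (471.3000 - 245.1736)/471.3000
= 226.1264/471.3000
= 0.4798
= 47.98%

(Intermediate values are shown rounded; full precision is carried through to the final answer.)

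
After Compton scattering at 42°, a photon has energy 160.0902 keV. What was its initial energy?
174.1000 keV

Convert final energy to wavelength (hc ≈ 1239.842 keV·pm):
λ' = hc/E' = 1239.842 / 160.0902 = 7.7446 pm

Calculate the Compton shift:
Δλ = λ_C(1 - cos(42°))
Δλ = 2.4263 × (1 - cos(42°))
Δλ = 0.6232 pm

Initial wavelength:
λ = λ' - Δλ = 7.7446 - 0.6232 = 7.1214 pm

Initial energy:
E = hc/λ = 1239.842 / 7.1214 = 174.1000 keV

(Intermediate values are shown rounded; full precision is carried through to the final answer.)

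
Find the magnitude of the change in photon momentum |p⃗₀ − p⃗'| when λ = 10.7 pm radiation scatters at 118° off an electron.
9.3236e-23 kg·m/s

Photon momentum magnitude is p = h/λ.

Initial momentum:
p₀ = h/λ = 6.6261e-34/1.0700e-11 = 6.1926e-23 kg·m/s

After scattering:
λ' = λ + Δλ = 10.7 + 3.5654 = 14.2654 pm
p' = h/λ' = 6.6261e-34/1.4265e-11 = 4.6449e-23 kg·m/s

Momentum is a vector; the scattered photon's direction makes angle θ = 118° with the incident direction. The magnitude of the vector change Δp⃗ = p⃗₀ − p⃗' is found from the law of cosines:
|Δp⃗|² = p₀² + p'² − 2p₀p'cos θ
|Δp⃗|² = (6.1926e-23)² + (4.6449e-23)² − 2·6.1926e-23·4.6449e-23·cos(118°)
|Δp⃗| = 9.3236e-23 kg·m/s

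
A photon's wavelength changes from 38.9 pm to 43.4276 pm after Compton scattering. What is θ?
150.00°

First find the wavelength shift:
Δλ = λ' - λ = 43.4276 - 38.9 = 4.5276 pm

Using Δλ = λ_C(1 - cos θ), with λ_C = h/(m_e·c) ≈ 2.42631024 pm:
cos θ = 1 - Δλ/λ_C
cos θ = 1 - 4.5276/2.42631024
cos θ = -0.866043

θ = arccos(-0.866043)
θ = 150.00°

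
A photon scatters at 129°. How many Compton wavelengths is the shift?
1.6293 λ_C

The Compton shift formula is:
Δλ = λ_C(1 - cos θ)

Dividing both sides by λ_C:
Δλ/λ_C = 1 - cos θ

For θ = 129°:
Δλ/λ_C = 1 - cos(129°)
Δλ/λ_C = 1 - -0.6293
Δλ/λ_C = 1.6293

This means the shift is 1.6293 × λ_C = 3.9532 pm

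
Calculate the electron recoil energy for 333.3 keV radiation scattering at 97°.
140.8348 keV

By energy conservation: K_e = E_initial - E_final

First find the scattered photon energy:
Initial wavelength: λ = hc/E = 3.7199 pm
Compton shift: Δλ = λ_C(1 - cos(97°)) = 2.7220 pm
Final wavelength: λ' = 3.7199 + 2.7220 = 6.4419 pm
Final photon energy: E' = hc/λ' = 192.4652 keV

Electron kinetic energy:
K_e = E - E' = 333.3000 - 192.4652 = 140.8348 keV

(Intermediate values are shown rounded; full precision is carried through to the final answer.)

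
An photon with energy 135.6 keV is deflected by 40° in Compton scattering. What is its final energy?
127.6736 keV

First convert energy to wavelength:
λ = hc/E, with hc ≈ 1239.842 keV·pm (i.e. 1239.842 eV·nm)

For E = 135.6 keV = 135600 eV:
λ = 1239.842 keV·pm / 135.6 keV
λ = 9.1434 pm

Calculate the Compton shift:
Δλ = λ_C(1 - cos(40°)) = 2.4263 × 0.2340
Δλ = 0.5676 pm

Final wavelength:
λ' = 9.1434 + 0.5676 = 9.7110 pm

Final energy:
E' = hc/λ' = 1239.842 / 9.7110 = 127.6736 keV

(Intermediate values are shown rounded; full precision is carried through to the final answer.)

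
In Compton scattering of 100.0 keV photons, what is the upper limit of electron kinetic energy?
28.1294 keV

Maximum energy transfer occurs at θ = 180° (backscattering).

Initial photon: E₀ = 100.0 keV → λ₀ = 12.3984 pm

Maximum Compton shift (at 180°):
Δλ_max = 2λ_C = 2 × 2.4263 = 4.8526 pm

Final wavelength:
λ' = 12.3984 + 4.8526 = 17.2510 pm

Minimum photon energy (maximum energy to electron):
E'_min = hc/λ' = 71.8706 keV

Maximum electron kinetic energy:
K_max = E₀ - E'_min = 100.0000 - 71.8706 = 28.1294 keV

(Intermediate values are shown rounded; full precision is carried through to the final answer.)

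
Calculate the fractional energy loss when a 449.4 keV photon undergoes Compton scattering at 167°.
0.6346 (or 63.46%)

Calculate initial and final photon energies:

Initial: E₀ = 449.4 keV → λ₀ = 2.7589 pm
Compton shift: Δλ = 4.7904 pm
Final wavelength: λ' = 7.5493 pm
Final energy: E' = 164.2323 keV

Fractional energy loss:
(E₀ - E')/E₀ = (449.4000 - 164.2323)/449.4000
= 285.1677/449.4000
= 0.6346
= 63.46%

(Intermediate values are shown rounded; full precision is carried through to the final answer.)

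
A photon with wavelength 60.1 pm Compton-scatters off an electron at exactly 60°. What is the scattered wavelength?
61.3132 pm

Using the Compton formula: λ' = λ + λ_C(1 − cos θ)

For θ = 60°, cos θ = 1/2 (exact) = 0.5000, so:
1 − cos 60° = 1 − (1/2) = 0.5000

Δλ = λ_C × 0.5000 = 2.4263 × 0.5000 = 1.2132 pm

λ' = 60.1 + 1.2132 = 61.3132 pm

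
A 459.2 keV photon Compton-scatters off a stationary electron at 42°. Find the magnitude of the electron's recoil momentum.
1.6509e-22 kg·m/s

The electron is initially at rest, so by conservation of momentum:
p⃗_e = p⃗₀ − p⃗'  (incident photon momentum minus scattered photon momentum)

Photon momentum magnitudes (p = h/λ = E/c):
λ₀ = hc/E₀ = 2.7000 pm → p₀ = h/λ₀ = 2.4541e-22 kg·m/s
Δλ = λ_C(1 − cos 42°) = 0.6232 pm
λ' = 3.3232 pm → p' = h/λ' = 1.9939e-22 kg·m/s

The scattered photon makes angle θ = 42° with the incident direction, so by the law of cosines:
|p⃗_e|² = p₀² + p'² − 2p₀p'cos θ
|p⃗_e|² = (2.4541e-22)² + (1.9939e-22)² − 2·2.4541e-22·1.9939e-22·cos(42°)
|p⃗_e| = 1.6509e-22 kg·m/s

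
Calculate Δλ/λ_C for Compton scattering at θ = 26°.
0.1012 λ_C

The Compton shift formula is:
Δλ = λ_C(1 - cos θ)

Dividing both sides by λ_C:
Δλ/λ_C = 1 - cos θ

For θ = 26°:
Δλ/λ_C = 1 - cos(26°)
Δλ/λ_C = 1 - 0.8988
Δλ/λ_C = 0.1012

This means the shift is 0.1012 × λ_C = 0.2456 pm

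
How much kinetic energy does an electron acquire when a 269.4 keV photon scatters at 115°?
115.4579 keV

By energy conservation: K_e = E_initial - E_final

First find the scattered photon energy:
Initial wavelength: λ = hc/E = 4.6022 pm
Compton shift: Δλ = λ_C(1 - cos(115°)) = 3.4517 pm
Final wavelength: λ' = 4.6022 + 3.4517 = 8.0539 pm
Final photon energy: E' = hc/λ' = 153.9421 keV

Electron kinetic energy:
K_e = E - E' = 269.4000 - 153.9421 = 115.4579 keV

(Intermediate values are shown rounded; full precision is carried through to the final answer.)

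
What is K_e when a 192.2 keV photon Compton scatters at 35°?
12.2411 keV

By energy conservation: K_e = E_initial - E_final

First find the scattered photon energy:
Initial wavelength: λ = hc/E = 6.4508 pm
Compton shift: Δλ = λ_C(1 - cos(35°)) = 0.4388 pm
Final wavelength: λ' = 6.4508 + 0.4388 = 6.8896 pm
Final photon energy: E' = hc/λ' = 179.9589 keV

Electron kinetic energy:
K_e = E - E' = 192.2000 - 179.9589 = 12.2411 keV

(Intermediate values are shown rounded; full precision is carried through to the final answer.)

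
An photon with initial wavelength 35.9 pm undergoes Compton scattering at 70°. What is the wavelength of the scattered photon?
37.4965 pm

Using the Compton scattering formula:
λ' = λ + Δλ = λ + λ_C(1 - cos θ)

Given:
- Initial wavelength λ = 35.9 pm
- Scattering angle θ = 70°
- Compton wavelength λ_C ≈ 2.4263 pm

Calculate the shift:
Δλ = 2.4263 × (1 - cos(70°))
Δλ = 2.4263 × 0.6580
Δλ = 1.5965 pm

Final wavelength:
λ' = 35.9 + 1.5965 = 37.4965 pm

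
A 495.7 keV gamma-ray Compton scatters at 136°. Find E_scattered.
185.8041 keV

First convert energy to wavelength:
λ = hc/E, with hc ≈ 1239.842 keV·pm (i.e. 1239.842 eV·nm)

For E = 495.7 keV = 495700 eV:
λ = 1239.842 keV·pm / 495.7 keV
λ = 2.5012 pm

Calculate the Compton shift:
Δλ = λ_C(1 - cos(136°)) = 2.4263 × 1.7193
Δλ = 4.1717 pm

Final wavelength:
λ' = 2.5012 + 4.1717 = 6.6728 pm

Final energy:
E' = hc/λ' = 1239.842 / 6.6728 = 185.8041 keV

(Intermediate values are shown rounded; full precision is carried through to the final answer.)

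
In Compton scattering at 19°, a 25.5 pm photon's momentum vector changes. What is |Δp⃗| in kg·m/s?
8.5563e-24 kg·m/s

Photon momentum magnitude is p = h/λ.

Initial momentum:
p₀ = h/λ = 6.6261e-34/2.5500e-11 = 2.5985e-23 kg·m/s

After scattering:
λ' = λ + Δλ = 25.5 + 0.1322 = 25.6322 pm
p' = h/λ' = 6.6261e-34/2.5632e-11 = 2.5851e-23 kg·m/s

Momentum is a vector; the scattered photon's direction makes angle θ = 19° with the incident direction. The magnitude of the vector change Δp⃗ = p⃗₀ − p⃗' is found from the law of cosines:
|Δp⃗|² = p₀² + p'² − 2p₀p'cos θ
|Δp⃗|² = (2.5985e-23)² + (2.5851e-23)² − 2·2.5985e-23·2.5851e-23·cos(19°)
|Δp⃗| = 8.5563e-24 kg·m/s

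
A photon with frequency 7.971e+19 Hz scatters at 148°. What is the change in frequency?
4.335e+19 Hz (decrease)

Convert frequency to wavelength (c = 299792458 m/s):
λ₀ = c/f₀ = 299792458/7.971e+19 = 3.7610395e-12 m = 3.7610 pm

Calculate Compton shift:
Δλ = λ_C(1 - cos(148°)) = 4.4839 pm

Final wavelength:
λ' = λ₀ + Δλ = 3.7610 + 4.4839 = 8.2450 pm

Final frequency:
f' = c/λ' = 299792458/8.2449775e-12 = 3.6360616e+19 Hz

Frequency shift (decrease):
Δf = f₀ - f' = 7.971e+19 - 3.6360616e+19 = 4.335e+19 Hz

(Intermediate values are shown rounded; full precision is carried through to the final answer.)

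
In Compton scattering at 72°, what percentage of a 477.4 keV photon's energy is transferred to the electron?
0.3923 (or 39.23%)

Calculate initial and final photon energies:

Initial: E₀ = 477.4 keV → λ₀ = 2.5971 pm
Compton shift: Δλ = 1.6765 pm
Final wavelength: λ' = 4.2736 pm
Final energy: E' = 290.1158 keV

Fractional energy loss:
(E₀ - E')/E₀ = (477.4000 - 290.1158)/477.4000
= 187.2842/477.4000
= 0.3923
= 39.23%

(Intermediate values are shown rounded; full precision is carried through to the final answer.)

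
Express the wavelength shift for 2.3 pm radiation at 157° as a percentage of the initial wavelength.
202.5974%

Calculate the Compton shift:
Δλ = λ_C(1 - cos(157°))
Δλ = 2.4263 × (1 - cos(157°))
Δλ = 2.4263 × 1.9205
Δλ = 4.6597 pm

Percentage change:
(Δλ/λ₀) × 100 = (4.6597/2.3) × 100
= 202.5974%

(Intermediate values are shown rounded; full precision is carried through to the final answer.)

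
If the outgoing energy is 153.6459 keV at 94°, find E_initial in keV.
226.5000 keV

Convert final energy to wavelength (hc ≈ 1239.842 keV·pm):
λ' = hc/E' = 1239.842 / 153.6459 = 8.0695 pm

Calculate the Compton shift:
Δλ = λ_C(1 - cos(94°))
Δλ = 2.4263 × (1 - cos(94°))
Δλ = 2.5956 pm

Initial wavelength:
λ = λ' - Δλ = 8.0695 - 2.5956 = 5.4739 pm

Initial energy:
E = hc/λ = 1239.842 / 5.4739 = 226.5000 keV

(Intermediate values are shown rounded; full precision is carried through to the final answer.)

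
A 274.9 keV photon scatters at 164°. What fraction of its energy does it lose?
0.5134 (or 51.34%)

Calculate initial and final photon energies:

Initial: E₀ = 274.9 keV → λ₀ = 4.5102 pm
Compton shift: Δλ = 4.7586 pm
Final wavelength: λ' = 9.2688 pm
Final energy: E' = 133.7653 keV

Fractional energy loss:
(E₀ - E')/E₀ = (274.9000 - 133.7653)/274.9000
= 141.1347/274.9000
= 0.5134
= 51.34%

(Intermediate values are shown rounded; full precision is carried through to the final answer.)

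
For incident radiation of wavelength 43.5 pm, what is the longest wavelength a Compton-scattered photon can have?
48.3526 pm (at θ = 180°)

The Compton shift is Δλ = λ_C(1 − cos θ).

Since cos θ ranges from −1 to 1, the factor (1 − cos θ) ranges from 0 to 2; the maximum shift occurs at θ = 180° (backscattering):
Δλ_max = 2λ_C = 2 × 2.4263 pm = 4.8526 pm

Maximum scattered wavelength:
λ'_max = λ₀ + Δλ_max = 43.5 + 4.8526 = 48.3526 pm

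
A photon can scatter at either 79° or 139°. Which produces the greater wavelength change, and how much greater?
139° produces the larger shift by a factor of 2.168

Calculate both shifts using Δλ = λ_C(1 - cos θ):

For θ₁ = 79°:
Δλ₁ = 2.4263 × (1 - cos(79°))
Δλ₁ = 2.4263 × 0.8092
Δλ₁ = 1.9633 pm

For θ₂ = 139°:
Δλ₂ = 2.4263 × (1 - cos(139°))
Δλ₂ = 2.4263 × 1.7547
Δλ₂ = 4.2575 pm

The 139° angle produces the larger shift.
Ratio: 4.2575/1.9633 = 2.168

(Intermediate values are shown rounded; full precision is carried through to the final answer.)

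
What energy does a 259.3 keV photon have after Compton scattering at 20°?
251.6005 keV

First convert energy to wavelength:
λ = hc/E, with hc ≈ 1239.842 keV·pm (i.e. 1239.842 eV·nm)

For E = 259.3 keV = 259300 eV:
λ = 1239.842 keV·pm / 259.3 keV
λ = 4.7815 pm

Calculate the Compton shift:
Δλ = λ_C(1 - cos(20°)) = 2.4263 × 0.0603
Δλ = 0.1463 pm

Final wavelength:
λ' = 4.7815 + 0.1463 = 4.9278 pm

Final energy:
E' = hc/λ' = 1239.842 / 4.9278 = 251.6005 keV

(Intermediate values are shown rounded; full precision is carried through to the final answer.)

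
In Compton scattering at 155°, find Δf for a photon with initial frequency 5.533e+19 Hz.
2.548e+19 Hz (decrease)

Convert frequency to wavelength (c = 299792458 m/s):
λ₀ = c/f₀ = 299792458/5.533e+19 = 5.4182624e-12 m = 5.4183 pm

Calculate Compton shift:
Δλ = λ_C(1 - cos(155°)) = 4.6253 pm

Final wavelength:
λ' = λ₀ + Δλ = 5.4183 + 4.6253 = 10.0436 pm

Final frequency:
f' = c/λ' = 299792458/1.0043556e-11 = 2.9849233e+19 Hz

Frequency shift (decrease):
Δf = f₀ - f' = 5.533e+19 - 2.9849233e+19 = 2.548e+19 Hz

(Intermediate values are shown rounded; full precision is carried through to the final answer.)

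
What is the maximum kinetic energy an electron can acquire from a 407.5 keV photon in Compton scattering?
250.4621 keV

Maximum energy transfer occurs at θ = 180° (backscattering).

Initial photon: E₀ = 407.5 keV → λ₀ = 3.0426 pm

Maximum Compton shift (at 180°):
Δλ_max = 2λ_C = 2 × 2.4263 = 4.8526 pm

Final wavelength:
λ' = 3.0426 + 4.8526 = 7.8952 pm

Minimum photon energy (maximum energy to electron):
E'_min = hc/λ' = 157.0379 keV

Maximum electron kinetic energy:
K_max = E₀ - E'_min = 407.5000 - 157.0379 = 250.4621 keV

(Intermediate values are shown rounded; full precision is carried through to the final answer.)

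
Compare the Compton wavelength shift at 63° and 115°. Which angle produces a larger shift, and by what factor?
115° produces the larger shift by a factor of 2.605

Calculate both shifts using Δλ = λ_C(1 - cos θ):

For θ₁ = 63°:
Δλ₁ = 2.4263 × (1 - cos(63°))
Δλ₁ = 2.4263 × 0.5460
Δλ₁ = 1.3248 pm

For θ₂ = 115°:
Δλ₂ = 2.4263 × (1 - cos(115°))
Δλ₂ = 2.4263 × 1.4226
Δλ₂ = 3.4517 pm

The 115° angle produces the larger shift.
Ratio: 3.4517/1.3248 = 2.605

(Intermediate values are shown rounded; full precision is carried through to the final answer.)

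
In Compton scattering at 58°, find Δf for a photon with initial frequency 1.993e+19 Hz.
1.405e+18 Hz (decrease)

Convert frequency to wavelength (c = 299792458 m/s):
λ₀ = c/f₀ = 299792458/1.993e+19 = 1.5042271e-11 m = 15.0423 pm

Calculate Compton shift:
Δλ = λ_C(1 - cos(58°)) = 1.1406 pm

Final wavelength:
λ' = λ₀ + Δλ = 15.0423 + 1.1406 = 16.1828 pm

Final frequency:
f' = c/λ' = 299792458/1.6182833e-11 = 1.8525339e+19 Hz

Frequency shift (decrease):
Δf = f₀ - f' = 1.993e+19 - 1.8525339e+19 = 1.405e+18 Hz

(Intermediate values are shown rounded; full precision is carried through to the final answer.)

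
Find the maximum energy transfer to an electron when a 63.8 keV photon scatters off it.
12.7480 keV

Maximum energy transfer occurs at θ = 180° (backscattering).

Initial photon: E₀ = 63.8 keV → λ₀ = 19.4333 pm

Maximum Compton shift (at 180°):
Δλ_max = 2λ_C = 2 × 2.4263 = 4.8526 pm

Final wavelength:
λ' = 19.4333 + 4.8526 = 24.2859 pm

Minimum photon energy (maximum energy to electron):
E'_min = hc/λ' = 51.0520 keV

Maximum electron kinetic energy:
K_max = E₀ - E'_min = 63.8000 - 51.0520 = 12.7480 keV

(Intermediate values are shown rounded; full precision is carried through to the final answer.)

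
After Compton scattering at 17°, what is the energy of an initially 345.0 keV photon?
335.1139 keV

First convert energy to wavelength:
λ = hc/E, with hc ≈ 1239.842 keV·pm (i.e. 1239.842 eV·nm)

For E = 345.0 keV = 345000 eV:
λ = 1239.842 keV·pm / 345.0 keV
λ = 3.5937 pm

Calculate the Compton shift:
Δλ = λ_C(1 - cos(17°)) = 2.4263 × 0.0437
Δλ = 0.1060 pm

Final wavelength:
λ' = 3.5937 + 0.1060 = 3.6998 pm

Final energy:
E' = hc/λ' = 1239.842 / 3.6998 = 335.1139 keV

(Intermediate values are shown rounded; full precision is carried through to the final answer.)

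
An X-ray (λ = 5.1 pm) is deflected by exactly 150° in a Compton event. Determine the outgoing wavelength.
9.6276 pm

Using the Compton formula: λ' = λ + λ_C(1 − cos θ)

For θ = 150°, cos θ = -√3/2 (exact) ≈ -0.8660, so:
1 − cos 150° = 1 − (-√3/2) ≈ 1.8660

Δλ = λ_C × 1.8660 = 2.4263 × 1.8660 = 4.5276 pm

λ' = 5.1 + 4.5276 = 9.6276 pm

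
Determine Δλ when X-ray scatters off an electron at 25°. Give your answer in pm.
0.2273 pm

Using the Compton scattering formula:
Δλ = λ_C(1 - cos θ)

where λ_C = h/(m_e·c) ≈ 2.4263 pm is the Compton wavelength of an electron.

For θ = 25°:
cos(25°) = 0.9063
1 - cos(25°) = 0.0937

Δλ = 2.4263 × 0.0937
Δλ = 0.2273 pm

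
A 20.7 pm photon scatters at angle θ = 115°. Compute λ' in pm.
24.1517 pm

Using the Compton scattering formula:
λ' = λ + Δλ = λ + λ_C(1 - cos θ)

Given:
- Initial wavelength λ = 20.7 pm
- Scattering angle θ = 115°
- Compton wavelength λ_C ≈ 2.4263 pm

Calculate the shift:
Δλ = 2.4263 × (1 - cos(115°))
Δλ = 2.4263 × 1.4226
Δλ = 3.4517 pm

Final wavelength:
λ' = 20.7 + 3.4517 = 24.1517 pm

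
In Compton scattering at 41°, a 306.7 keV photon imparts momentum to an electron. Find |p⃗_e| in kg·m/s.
1.0923e-22 kg·m/s

The electron is initially at rest, so by conservation of momentum:
p⃗_e = p⃗₀ − p⃗'  (incident photon momentum minus scattered photon momentum)

Photon momentum magnitudes (p = h/λ = E/c):
λ₀ = hc/E₀ = 4.0425 pm → p₀ = h/λ₀ = 1.6391e-22 kg·m/s
Δλ = λ_C(1 − cos 41°) = 0.5952 pm
λ' = 4.6377 pm → p' = h/λ' = 1.4287e-22 kg·m/s

The scattered photon makes angle θ = 41° with the incident direction, so by the law of cosines:
|p⃗_e|² = p₀² + p'² − 2p₀p'cos θ
|p⃗_e|² = (1.6391e-22)² + (1.4287e-22)² − 2·1.6391e-22·1.4287e-22·cos(41°)
|p⃗_e| = 1.0923e-22 kg·m/s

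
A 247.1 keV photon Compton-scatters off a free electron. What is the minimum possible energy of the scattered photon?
125.6148 keV (at θ = 180°)

The scattered photon has minimum energy when its wavelength is maximum, i.e., when the Compton shift Δλ = λ_C(1 − cos θ) is maximum. This occurs at θ = 180° (backscattering), giving Δλ_max = 2λ_C = 4.8526 pm.

Initial wavelength: λ₀ = hc/E₀ = 5.0176 pm
Maximum final wavelength: λ'_max = λ₀ + 2λ_C = 5.0176 + 4.8526 = 9.8702 pm
Minimum final energy: E'_min = hc/λ'_max = 125.6148 keV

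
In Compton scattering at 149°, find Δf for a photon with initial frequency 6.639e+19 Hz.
3.316e+19 Hz (decrease)

Convert frequency to wavelength (c = 299792458 m/s):
λ₀ = c/f₀ = 299792458/6.639e+19 = 4.5156267e-12 m = 4.5156 pm

Calculate Compton shift:
Δλ = λ_C(1 - cos(149°)) = 4.5061 pm

Final wavelength:
λ' = λ₀ + Δλ = 4.5156 + 4.5061 = 9.0217 pm

Final frequency:
f' = c/λ' = 299792458/9.0216908e-12 = 3.3230186e+19 Hz

Frequency shift (decrease):
Δf = f₀ - f' = 6.639e+19 - 3.3230186e+19 = 3.316e+19 Hz

(Intermediate values are shown rounded; full precision is carried through to the final answer.)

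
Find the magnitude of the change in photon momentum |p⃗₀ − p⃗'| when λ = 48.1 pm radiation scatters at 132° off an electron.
2.4196e-23 kg·m/s

Photon momentum magnitude is p = h/λ.

Initial momentum:
p₀ = h/λ = 6.6261e-34/4.8100e-11 = 1.3776e-23 kg·m/s

After scattering:
λ' = λ + Δλ = 48.1 + 4.0498 = 52.1498 pm
p' = h/λ' = 6.6261e-34/5.2150e-11 = 1.2706e-23 kg·m/s

Momentum is a vector; the scattered photon's direction makes angle θ = 132° with the incident direction. The magnitude of the vector change Δp⃗ = p⃗₀ − p⃗' is found from the law of cosines:
|Δp⃗|² = p₀² + p'² − 2p₀p'cos θ
|Δp⃗|² = (1.3776e-23)² + (1.2706e-23)² − 2·1.3776e-23·1.2706e-23·cos(132°)
|Δp⃗| = 2.4196e-23 kg·m/s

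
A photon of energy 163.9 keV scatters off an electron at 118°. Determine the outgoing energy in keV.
111.3962 keV

First convert energy to wavelength:
λ = hc/E, with hc ≈ 1239.842 keV·pm (i.e. 1239.842 eV·nm)

For E = 163.9 keV = 163900 eV:
λ = 1239.842 keV·pm / 163.9 keV
λ = 7.5646 pm

Calculate the Compton shift:
Δλ = λ_C(1 - cos(118°)) = 2.4263 × 1.4695
Δλ = 3.5654 pm

Final wavelength:
λ' = 7.5646 + 3.5654 = 11.1300 pm

Final energy:
E' = hc/λ' = 1239.842 / 11.1300 = 111.3962 keV

(Intermediate values are shown rounded; full precision is carried through to the final answer.)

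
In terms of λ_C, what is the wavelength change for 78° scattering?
0.7921 λ_C

The Compton shift formula is:
Δλ = λ_C(1 - cos θ)

Dividing both sides by λ_C:
Δλ/λ_C = 1 - cos θ

For θ = 78°:
Δλ/λ_C = 1 - cos(78°)
Δλ/λ_C = 1 - 0.2079
Δλ/λ_C = 0.7921

This means the shift is 0.7921 × λ_C = 1.9219 pm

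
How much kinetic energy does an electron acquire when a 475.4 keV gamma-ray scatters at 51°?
121.9049 keV

By energy conservation: K_e = E_initial - E_final

First find the scattered photon energy:
Initial wavelength: λ = hc/E = 2.6080 pm
Compton shift: Δλ = λ_C(1 - cos(51°)) = 0.8994 pm
Final wavelength: λ' = 2.6080 + 0.8994 = 3.5074 pm
Final photon energy: E' = hc/λ' = 353.4951 keV

Electron kinetic energy:
K_e = E - E' = 475.4000 - 353.4951 = 121.9049 keV

(Intermediate values are shown rounded; full precision is carried through to the final answer.)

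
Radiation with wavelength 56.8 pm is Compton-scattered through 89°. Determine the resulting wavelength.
59.1840 pm

Using the Compton scattering formula:
λ' = λ + Δλ = λ + λ_C(1 - cos θ)

Given:
- Initial wavelength λ = 56.8 pm
- Scattering angle θ = 89°
- Compton wavelength λ_C ≈ 2.4263 pm

Calculate the shift:
Δλ = 2.4263 × (1 - cos(89°))
Δλ = 2.4263 × 0.9825
Δλ = 2.3840 pm

Final wavelength:
λ' = 56.8 + 2.3840 = 59.1840 pm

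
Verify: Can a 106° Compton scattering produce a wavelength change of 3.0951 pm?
Yes, consistent

Calculate the expected shift for θ = 106°:

Δλ_expected = λ_C(1 - cos(106°))
Δλ_expected = 2.4263 × (1 - cos(106°))
Δλ_expected = 2.4263 × 1.2756
Δλ_expected = 3.0951 pm

Given shift: 3.0951 pm
Expected shift: 3.0951 pm
Difference: 0.0000 pm

The values match. This is consistent with Compton scattering at the stated angle.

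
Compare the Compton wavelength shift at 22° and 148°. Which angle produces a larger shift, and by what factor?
148° produces the larger shift by a factor of 25.380

Calculate both shifts using Δλ = λ_C(1 - cos θ):

For θ₁ = 22°:
Δλ₁ = 2.4263 × (1 - cos(22°))
Δλ₁ = 2.4263 × 0.0728
Δλ₁ = 0.1767 pm

For θ₂ = 148°:
Δλ₂ = 2.4263 × (1 - cos(148°))
Δλ₂ = 2.4263 × 1.8480
Δλ₂ = 4.4839 pm

The 148° angle produces the larger shift.
Ratio: 4.4839/0.1767 = 25.380

(Intermediate values are shown rounded; full precision is carried through to the final answer.)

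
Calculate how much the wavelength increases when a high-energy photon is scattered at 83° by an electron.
2.1306 pm

Using the Compton scattering formula:
Δλ = λ_C(1 - cos θ)

where λ_C = h/(m_e·c) ≈ 2.4263 pm is the Compton wavelength of an electron.

For θ = 83°:
cos(83°) = 0.1219
1 - cos(83°) = 0.8781

Δλ = 2.4263 × 0.8781
Δλ = 2.1306 pm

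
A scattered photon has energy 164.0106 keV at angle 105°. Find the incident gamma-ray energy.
275.2001 keV

Convert final energy to wavelength (hc ≈ 1239.842 keV·pm):
λ' = hc/E' = 1239.842 / 164.0106 = 7.5595 pm

Calculate the Compton shift:
Δλ = λ_C(1 - cos(105°))
Δλ = 2.4263 × (1 - cos(105°))
Δλ = 3.0543 pm

Initial wavelength:
λ = λ' - Δλ = 7.5595 - 3.0543 = 4.5052 pm

Initial energy:
E = hc/λ = 1239.842 / 4.5052 = 275.2001 keV

(Intermediate values are shown rounded; full precision is carried through to the final answer.)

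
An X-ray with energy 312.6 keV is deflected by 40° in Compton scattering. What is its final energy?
273.4619 keV

First convert energy to wavelength:
λ = hc/E, with hc ≈ 1239.842 keV·pm (i.e. 1239.842 eV·nm)

For E = 312.6 keV = 312600 eV:
λ = 1239.842 keV·pm / 312.6 keV
λ = 3.9662 pm

Calculate the Compton shift:
Δλ = λ_C(1 - cos(40°)) = 2.4263 × 0.2340
Δλ = 0.5676 pm

Final wavelength:
λ' = 3.9662 + 0.5676 = 4.5339 pm

Final energy:
E' = hc/λ' = 1239.842 / 4.5339 = 273.4619 keV

(Intermediate values are shown rounded; full precision is carried through to the final answer.)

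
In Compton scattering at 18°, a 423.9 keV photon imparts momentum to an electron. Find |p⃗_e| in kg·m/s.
7.0042e-23 kg·m/s

The electron is initially at rest, so by conservation of momentum:
p⃗_e = p⃗₀ − p⃗'  (incident photon momentum minus scattered photon momentum)

Photon momentum magnitudes (p = h/λ = E/c):
λ₀ = hc/E₀ = 2.9248 pm → p₀ = h/λ₀ = 2.2654e-22 kg·m/s
Δλ = λ_C(1 − cos 18°) = 0.1188 pm
λ' = 3.0436 pm → p' = h/λ' = 2.1771e-22 kg·m/s

The scattered photon makes angle θ = 18° with the incident direction, so by the law of cosines:
|p⃗_e|² = p₀² + p'² − 2p₀p'cos θ
|p⃗_e|² = (2.2654e-22)² + (2.1771e-22)² − 2·2.2654e-22·2.1771e-22·cos(18°)
|p⃗_e| = 7.0042e-23 kg·m/s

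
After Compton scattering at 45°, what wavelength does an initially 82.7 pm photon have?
83.4106 pm

Using the Compton formula: λ' = λ + λ_C(1 − cos θ)

For θ = 45°, cos θ = √2/2 (exact) ≈ 0.7071, so:
1 − cos 45° = 1 − (√2/2) ≈ 0.2929

Δλ = λ_C × 0.2929 = 2.4263 × 0.2929 = 0.7106 pm

λ' = 82.7 + 0.7106 = 83.4106 pm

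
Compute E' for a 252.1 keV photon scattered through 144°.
133.2119 keV

First convert energy to wavelength:
λ = hc/E, with hc ≈ 1239.842 keV·pm (i.e. 1239.842 eV·nm)

For E = 252.1 keV = 252100 eV:
λ = 1239.842 keV·pm / 252.1 keV
λ = 4.9181 pm

Calculate the Compton shift:
Δλ = λ_C(1 - cos(144°)) = 2.4263 × 1.8090
Δλ = 4.3892 pm

Final wavelength:
λ' = 4.9181 + 4.3892 = 9.3073 pm

Final energy:
E' = hc/λ' = 1239.842 / 9.3073 = 133.2119 keV

(Intermediate values are shown rounded; full precision is carried through to the final answer.)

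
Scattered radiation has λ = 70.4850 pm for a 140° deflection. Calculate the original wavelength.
66.2000 pm

From λ' = λ + Δλ, we have λ = λ' - Δλ

First calculate the Compton shift:
Δλ = λ_C(1 - cos θ)
Δλ = 2.4263 × (1 - cos(140°))
Δλ = 2.4263 × 1.7660
Δλ = 4.2850 pm

Initial wavelength:
λ = λ' - Δλ
λ = 70.4850 - 4.2850
λ = 66.2000 pm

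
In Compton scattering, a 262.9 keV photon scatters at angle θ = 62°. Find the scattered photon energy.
206.5285 keV

First convert energy to wavelength:
λ = hc/E, with hc ≈ 1239.842 keV·pm (i.e. 1239.842 eV·nm)

For E = 262.9 keV = 262900 eV:
λ = 1239.842 keV·pm / 262.9 keV
λ = 4.7160 pm

Calculate the Compton shift:
Δλ = λ_C(1 - cos(62°)) = 2.4263 × 0.5305
Δλ = 1.2872 pm

Final wavelength:
λ' = 4.7160 + 1.2872 = 6.0032 pm

Final energy:
E' = hc/λ' = 1239.842 / 6.0032 = 206.5285 keV

(Intermediate values are shown rounded; full precision is carried through to the final answer.)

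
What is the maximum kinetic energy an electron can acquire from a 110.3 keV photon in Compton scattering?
33.2589 keV

Maximum energy transfer occurs at θ = 180° (backscattering).

Initial photon: E₀ = 110.3 keV → λ₀ = 11.2406 pm

Maximum Compton shift (at 180°):
Δλ_max = 2λ_C = 2 × 2.4263 = 4.8526 pm

Final wavelength:
λ' = 11.2406 + 4.8526 = 16.0933 pm

Minimum photon energy (maximum energy to electron):
E'_min = hc/λ' = 77.0411 keV

Maximum electron kinetic energy:
K_max = E₀ - E'_min = 110.3000 - 77.0411 = 33.2589 keV

(Intermediate values are shown rounded; full precision is carried through to the final answer.)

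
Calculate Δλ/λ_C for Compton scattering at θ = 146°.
1.8290 λ_C

The Compton shift formula is:
Δλ = λ_C(1 - cos θ)

Dividing both sides by λ_C:
Δλ/λ_C = 1 - cos θ

For θ = 146°:
Δλ/λ_C = 1 - cos(146°)
Δλ/λ_C = 1 - -0.8290
Δλ/λ_C = 1.8290

This means the shift is 1.8290 × λ_C = 4.4378 pm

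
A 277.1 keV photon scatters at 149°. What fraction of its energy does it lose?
0.5018 (or 50.18%)

Calculate initial and final photon energies:

Initial: E₀ = 277.1 keV → λ₀ = 4.4743 pm
Compton shift: Δλ = 4.5061 pm
Final wavelength: λ' = 8.9804 pm
Final energy: E' = 138.0607 keV

Fractional energy loss:
(E₀ - E')/E₀ = (277.1000 - 138.0607)/277.1000
= 139.0393/277.1000
= 0.5018
= 50.18%

(Intermediate values are shown rounded; full precision is carried through to the final answer.)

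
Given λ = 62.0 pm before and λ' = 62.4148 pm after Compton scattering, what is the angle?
34.00°

First find the wavelength shift:
Δλ = λ' - λ = 62.4148 - 62.0 = 0.4148 pm

Using Δλ = λ_C(1 - cos θ), with λ_C = h/(m_e·c) ≈ 2.42631024 pm:
cos θ = 1 - Δλ/λ_C
cos θ = 1 - 0.4148/2.42631024
cos θ = 0.829041

θ = arccos(0.829041)
θ = 34.00°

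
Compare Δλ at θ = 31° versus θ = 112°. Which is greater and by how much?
112° produces the larger shift by a factor of 9.624

Calculate both shifts using Δλ = λ_C(1 - cos θ):

For θ₁ = 31°:
Δλ₁ = 2.4263 × (1 - cos(31°))
Δλ₁ = 2.4263 × 0.1428
Δλ₁ = 0.3466 pm

For θ₂ = 112°:
Δλ₂ = 2.4263 × (1 - cos(112°))
Δλ₂ = 2.4263 × 1.3746
Δλ₂ = 3.3352 pm

The 112° angle produces the larger shift.
Ratio: 3.3352/0.3466 = 9.624

(Intermediate values are shown rounded; full precision is carried through to the final answer.)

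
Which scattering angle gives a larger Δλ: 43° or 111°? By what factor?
111° produces the larger shift by a factor of 5.056

Calculate both shifts using Δλ = λ_C(1 - cos θ):

For θ₁ = 43°:
Δλ₁ = 2.4263 × (1 - cos(43°))
Δλ₁ = 2.4263 × 0.2686
Δλ₁ = 0.6518 pm

For θ₂ = 111°:
Δλ₂ = 2.4263 × (1 - cos(111°))
Δλ₂ = 2.4263 × 1.3584
Δλ₂ = 3.2958 pm

The 111° angle produces the larger shift.
Ratio: 3.2958/0.6518 = 5.056

(Intermediate values are shown rounded; full precision is carried through to the final answer.)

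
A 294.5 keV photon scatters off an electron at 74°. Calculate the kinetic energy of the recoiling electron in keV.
86.7349 keV

By energy conservation: K_e = E_initial - E_final

First find the scattered photon energy:
Initial wavelength: λ = hc/E = 4.2100 pm
Compton shift: Δλ = λ_C(1 - cos(74°)) = 1.7575 pm
Final wavelength: λ' = 4.2100 + 1.7575 = 5.9675 pm
Final photon energy: E' = hc/λ' = 207.7651 keV

Electron kinetic energy:
K_e = E - E' = 294.5000 - 207.7651 = 86.7349 keV

(Intermediate values are shown rounded; full precision is carried through to the final answer.)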